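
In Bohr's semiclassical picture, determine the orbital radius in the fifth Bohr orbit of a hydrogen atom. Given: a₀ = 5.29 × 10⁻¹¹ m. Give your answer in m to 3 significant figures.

r_n = n²a₀/Z = 5² × 5.29 × 10⁻¹¹ / 1
    = 25 × 5.29 × 10⁻¹¹ / 1 = 1.32 × 10⁻⁹ m

1.32 × 10⁻⁹ m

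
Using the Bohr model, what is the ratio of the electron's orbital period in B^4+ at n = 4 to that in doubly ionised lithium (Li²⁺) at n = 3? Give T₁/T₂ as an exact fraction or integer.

64/75

T ∝ Z^-2 · n^3
T₁/T₂ = (5/3)^-2 · (4/3)^3 = 64/75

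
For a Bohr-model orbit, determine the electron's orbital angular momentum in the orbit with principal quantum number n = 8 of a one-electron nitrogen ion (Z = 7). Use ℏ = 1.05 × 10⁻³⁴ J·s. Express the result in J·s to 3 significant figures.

L_n = nℏ = 8 × 1.05 × 10⁻³⁴ = 8.40 × 10⁻³⁴ J·s

8.40 × 10⁻³⁴ J·s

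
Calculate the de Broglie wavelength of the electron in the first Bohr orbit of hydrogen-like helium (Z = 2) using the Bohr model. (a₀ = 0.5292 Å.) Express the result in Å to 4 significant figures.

The Bohr quantisation condition is nλ = 2πr_n.
r_n = n²a₀/Z = 0.2646 Å
λ = 2πr_n/n = 2π·0.2646/1 = 1.663 Å

1.663 Å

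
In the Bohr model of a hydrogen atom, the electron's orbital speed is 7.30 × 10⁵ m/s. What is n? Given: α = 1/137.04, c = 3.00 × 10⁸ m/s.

v_n = Zαc/n ⇒ n = Zαc/v = 1 × 0.00730 × 3.00 × 10⁸ / 7.30 × 10⁵ ≈ 3.00
n = 3

3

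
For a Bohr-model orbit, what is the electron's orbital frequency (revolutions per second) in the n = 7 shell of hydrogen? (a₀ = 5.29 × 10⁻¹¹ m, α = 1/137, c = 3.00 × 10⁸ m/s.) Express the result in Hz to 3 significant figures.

1.92 × 10¹³ Hz

r = n²a₀/Z = 2.59 × 10⁻⁹ m, v = Zαc/n = 3.13 × 10⁵ m/s
f = v/(2πr) = 1.92 × 10¹³ Hz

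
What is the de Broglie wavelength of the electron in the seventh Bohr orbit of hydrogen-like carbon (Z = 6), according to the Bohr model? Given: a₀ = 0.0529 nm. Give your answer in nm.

0.388 nm

The Bohr quantisation condition is nλ = 2πr_n.
r_n = n²a₀/Z = 0.432 nm
λ = 2πr_n/n = 2π·0.432/7 = 0.388 nm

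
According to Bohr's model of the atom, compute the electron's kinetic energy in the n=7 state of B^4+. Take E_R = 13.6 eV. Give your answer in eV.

For a Coulomb orbit the virial theorem gives K = −E_n.
E_n = −E_R·Z²/n², so K = E_R·Z²/n² = 13.6 × 5²/7² = 6.94 eV

6.94 eV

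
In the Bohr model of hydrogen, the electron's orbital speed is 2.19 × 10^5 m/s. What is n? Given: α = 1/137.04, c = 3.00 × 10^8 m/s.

10

v_n = Zαc/n ⇒ n = Zαc/v = 1 × 0.00730 × 3.00 × 10^8 / 2.19 × 10^5 ≈ 10.00
n = 10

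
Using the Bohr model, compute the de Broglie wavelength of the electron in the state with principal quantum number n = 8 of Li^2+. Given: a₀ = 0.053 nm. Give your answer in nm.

The Bohr quantisation condition is nλ = 2πr_n.
r_n = n²a₀/Z = 1.1 nm
λ = 2πr_n/n = 2π·1.1/8 = 0.89 nm

0.89 nm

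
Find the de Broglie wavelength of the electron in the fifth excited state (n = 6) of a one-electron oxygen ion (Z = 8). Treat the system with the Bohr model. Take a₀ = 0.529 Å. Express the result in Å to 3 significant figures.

2.49 Å

The Bohr quantisation condition is nλ = 2πr_n.
r_n = n²a₀/Z = 2.38 Å
λ = 2πr_n/n = 2π·2.38/6 = 2.49 Å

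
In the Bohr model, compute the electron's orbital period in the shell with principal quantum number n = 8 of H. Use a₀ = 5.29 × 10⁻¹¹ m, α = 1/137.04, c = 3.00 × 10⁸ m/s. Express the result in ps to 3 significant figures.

0.0777 ps

r = n²a₀/Z = 8²·5.29 × 10⁻¹¹/1 = 3.39 × 10⁻⁹ m
v = Zαc/n = 1·0.00730·3.00 × 10⁸/8 = 2.74 × 10⁵ m/s
T = 2πr/v = 7.77 × 10⁻¹⁴ s = 0.0777 ps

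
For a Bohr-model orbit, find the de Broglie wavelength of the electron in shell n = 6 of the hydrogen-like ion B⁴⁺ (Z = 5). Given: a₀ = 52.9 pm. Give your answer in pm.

The Bohr quantisation condition is nλ = 2πr_n.
r_n = n²a₀/Z = 381 pm
λ = 2πr_n/n = 2π·381/6 = 399 pm

399 pm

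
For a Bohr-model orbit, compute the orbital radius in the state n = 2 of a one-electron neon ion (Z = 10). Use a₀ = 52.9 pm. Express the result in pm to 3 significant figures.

r_n = n²a₀/Z = 2² × 52.9 / 10
    = 4 × 52.9 / 10 = 21.2 pm

21.2 pm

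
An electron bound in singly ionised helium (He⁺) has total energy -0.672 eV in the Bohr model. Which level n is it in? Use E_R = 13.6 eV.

E_n = −E_R Z²/n² ⇒ n² = E_R Z²/(−E_n) = 13.6 × 2² / 0.672 ≈ 80.95
n = 9

9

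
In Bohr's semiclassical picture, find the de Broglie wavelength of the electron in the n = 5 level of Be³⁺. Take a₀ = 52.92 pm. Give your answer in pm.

The Bohr quantisation condition is nλ = 2πr_n.
r_n = n²a₀/Z = 330.8 pm
λ = 2πr_n/n = 2π·330.8/5 = 415.6 pm

415.6 pm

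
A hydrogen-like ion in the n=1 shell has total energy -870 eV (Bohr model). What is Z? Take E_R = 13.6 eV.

8

E_n = −E_R Z²/n² ⇒ Z² = −E_n n²/E_R = 870 × 1² / 13.6 ≈ 63.97
Z = 8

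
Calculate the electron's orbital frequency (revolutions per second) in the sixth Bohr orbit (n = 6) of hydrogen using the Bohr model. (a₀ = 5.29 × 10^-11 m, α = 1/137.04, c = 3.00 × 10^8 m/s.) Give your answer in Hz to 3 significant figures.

3.05 × 10^13 Hz

r = n²a₀/Z = 1.90 × 10^-9 m, v = Zαc/n = 3.65 × 10^5 m/s
f = v/(2πr) = 3.05 × 10^13 Hz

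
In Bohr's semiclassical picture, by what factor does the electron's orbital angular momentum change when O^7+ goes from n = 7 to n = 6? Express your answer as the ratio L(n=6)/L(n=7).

L = nℏ depends only on n, so L ∝ n.
L(n=6)/L(n=7) = (6/7)^1 = 6/7

6/7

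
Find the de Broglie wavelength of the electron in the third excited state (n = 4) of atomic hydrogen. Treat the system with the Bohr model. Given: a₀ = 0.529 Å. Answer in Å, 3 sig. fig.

The Bohr quantisation condition is nλ = 2πr_n.
r_n = n²a₀/Z = 8.46 Å
λ = 2πr_n/n = 2π·8.46/4 = 13.3 Å

13.3 Å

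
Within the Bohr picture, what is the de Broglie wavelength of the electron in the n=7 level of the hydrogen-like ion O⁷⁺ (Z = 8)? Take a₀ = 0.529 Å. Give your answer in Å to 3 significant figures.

2.91 Å

The Bohr quantisation condition is nλ = 2πr_n.
r_n = n²a₀/Z = 3.24 Å
λ = 2πr_n/n = 2π·3.24/7 = 2.91 Å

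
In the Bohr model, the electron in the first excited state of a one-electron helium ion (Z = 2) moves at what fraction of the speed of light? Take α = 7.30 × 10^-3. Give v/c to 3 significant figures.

v_n = Zαc/n, so v/c = Zα/n = 2 × 0.00730 / 2 = 0.00730

0.00730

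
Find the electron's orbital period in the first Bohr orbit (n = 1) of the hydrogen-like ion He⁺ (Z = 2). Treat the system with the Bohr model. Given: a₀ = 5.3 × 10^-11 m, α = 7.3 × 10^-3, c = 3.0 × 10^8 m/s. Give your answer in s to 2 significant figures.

r = n²a₀/Z = 1²·5.3 × 10^-11/2 = 2.6 × 10^-11 m
v = Zαc/n = 2·0.0073·3.0 × 10^8/1 = 4.4 × 10^6 m/s
T = 2πr/v = 3.8 × 10^-17 s

3.8 × 10^-17 s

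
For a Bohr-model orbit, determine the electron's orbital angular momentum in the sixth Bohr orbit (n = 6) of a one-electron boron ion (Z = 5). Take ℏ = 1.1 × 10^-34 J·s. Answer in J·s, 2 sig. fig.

6.6 × 10^-34 J·s

L_n = nℏ = 6 × 1.1 × 10^-34 = 6.6 × 10^-34 J·s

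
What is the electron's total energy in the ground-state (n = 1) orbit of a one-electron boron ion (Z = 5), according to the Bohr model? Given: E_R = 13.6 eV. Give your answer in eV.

-340 eV

E_n = −E_R·Z²/n² = −13.6 × 5²/1² = -340 eV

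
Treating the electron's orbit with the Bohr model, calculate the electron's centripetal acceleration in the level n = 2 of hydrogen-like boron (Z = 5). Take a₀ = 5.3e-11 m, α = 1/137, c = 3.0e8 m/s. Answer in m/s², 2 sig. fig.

r = n²a₀/Z = 4.2e-11 m, v = Zαc/n = 5.5e6 m/s
a = v²/r = (5.5e6)² / 4.2e-11 = 7.1e23 m/s²

7.1e23 m/s²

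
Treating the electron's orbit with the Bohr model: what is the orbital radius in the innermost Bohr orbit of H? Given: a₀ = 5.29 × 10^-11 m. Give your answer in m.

5.29 × 10^-11 m

r_n = n²a₀/Z = 1² × 5.29 × 10^-11 / 1
    = 1 × 5.29 × 10^-11 / 1 = 5.29 × 10^-11 m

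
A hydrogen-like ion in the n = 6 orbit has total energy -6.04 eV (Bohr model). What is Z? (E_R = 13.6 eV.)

4

E_n = −E_R Z²/n² ⇒ Z² = −E_n n²/E_R = 6.04 × 6² / 13.6 ≈ 15.99
Z = 4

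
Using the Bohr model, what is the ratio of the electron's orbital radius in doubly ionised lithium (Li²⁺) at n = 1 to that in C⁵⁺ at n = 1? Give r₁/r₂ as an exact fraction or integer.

2

r ∝ Z^-1 · n^2
r₁/r₂ = (3/6)^-1 · (1/1)^2 = 2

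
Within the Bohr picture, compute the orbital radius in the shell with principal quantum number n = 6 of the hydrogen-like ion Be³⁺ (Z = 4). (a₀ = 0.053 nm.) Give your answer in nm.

0.48 nm

r_n = n²a₀/Z = 6² × 0.053 / 4
    = 36 × 0.053 / 4 = 0.48 nm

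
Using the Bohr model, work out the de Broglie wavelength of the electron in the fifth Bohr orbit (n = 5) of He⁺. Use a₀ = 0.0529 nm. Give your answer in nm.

The Bohr quantisation condition is nλ = 2πr_n.
r_n = n²a₀/Z = 0.661 nm
λ = 2πr_n/n = 2π·0.661/5 = 0.831 nm

0.831 nm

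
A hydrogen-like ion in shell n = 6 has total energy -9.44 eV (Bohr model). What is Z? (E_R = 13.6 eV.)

5

E_n = −E_R Z²/n² ⇒ Z² = −E_n n²/E_R = 9.44 × 6² / 13.6 ≈ 24.99
Z = 5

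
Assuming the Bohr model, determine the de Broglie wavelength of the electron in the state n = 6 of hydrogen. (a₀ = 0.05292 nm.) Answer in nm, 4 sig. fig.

1.995 nm

The Bohr quantisation condition is nλ = 2πr_n.
r_n = n²a₀/Z = 1.905 nm
λ = 2πr_n/n = 2π·1.905/6 = 1.995 nm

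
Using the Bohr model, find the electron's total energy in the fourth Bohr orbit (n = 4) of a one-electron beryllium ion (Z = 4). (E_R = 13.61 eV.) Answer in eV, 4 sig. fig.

-13.61 eV

E_n = −E_R·Z²/n² = −13.61 × 4²/4² = -13.61 eV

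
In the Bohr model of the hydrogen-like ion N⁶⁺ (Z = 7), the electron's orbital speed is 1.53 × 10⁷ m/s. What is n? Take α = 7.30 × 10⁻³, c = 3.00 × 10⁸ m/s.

1

v_n = Zαc/n ⇒ n = Zαc/v = 7 × 0.00730 × 3.00 × 10⁸ / 1.53 × 10⁷ ≈ 1.00
n = 1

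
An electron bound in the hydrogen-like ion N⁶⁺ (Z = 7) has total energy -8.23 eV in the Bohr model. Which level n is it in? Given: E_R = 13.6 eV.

E_n = −E_R Z²/n² ⇒ n² = E_R Z²/(−E_n) = 13.6 × 7² / 8.23 ≈ 80.97
n = 9

9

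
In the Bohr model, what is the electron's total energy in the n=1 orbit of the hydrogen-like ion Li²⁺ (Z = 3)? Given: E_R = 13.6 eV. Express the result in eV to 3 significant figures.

-122 eV

E_n = −E_R·Z²/n² = −13.6 × 3²/1² = -122 eV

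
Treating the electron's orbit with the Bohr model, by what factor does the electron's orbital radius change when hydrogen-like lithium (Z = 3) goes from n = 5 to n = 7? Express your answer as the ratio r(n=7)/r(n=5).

49/25

r ∝ Z^-1 · n^2; with Z fixed, r ∝ n^2.
r(n=7)/r(n=5) = (7/5)^2 = 49/25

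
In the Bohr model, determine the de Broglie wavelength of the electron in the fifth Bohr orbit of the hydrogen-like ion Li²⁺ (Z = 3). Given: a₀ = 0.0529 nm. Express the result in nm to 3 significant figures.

0.554 nm

The Bohr quantisation condition is nλ = 2πr_n.
r_n = n²a₀/Z = 0.441 nm
λ = 2πr_n/n = 2π·0.441/5 = 0.554 nm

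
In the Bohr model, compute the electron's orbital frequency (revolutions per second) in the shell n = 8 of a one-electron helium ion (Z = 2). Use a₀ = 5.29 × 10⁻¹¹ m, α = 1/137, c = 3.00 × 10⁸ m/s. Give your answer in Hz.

5.15 × 10¹³ Hz

r = n²a₀/Z = 1.69 × 10⁻⁹ m, v = Zαc/n = 5.47 × 10⁵ m/s
f = v/(2πr) = 5.15 × 10¹³ Hz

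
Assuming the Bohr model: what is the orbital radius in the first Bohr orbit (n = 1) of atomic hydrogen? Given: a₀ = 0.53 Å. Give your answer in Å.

0.53 Å

r_n = n²a₀/Z = 1² × 0.53 / 1
    = 1 × 0.53 / 1 = 0.53 Å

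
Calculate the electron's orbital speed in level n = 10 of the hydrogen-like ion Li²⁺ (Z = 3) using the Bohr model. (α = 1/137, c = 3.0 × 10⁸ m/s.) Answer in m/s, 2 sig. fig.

6.6 × 10⁵ m/s

v_n = Zαc/n = 3 × 0.0073 × 3.0 × 10⁸ / 10
    = 6.6 × 10⁵ m/s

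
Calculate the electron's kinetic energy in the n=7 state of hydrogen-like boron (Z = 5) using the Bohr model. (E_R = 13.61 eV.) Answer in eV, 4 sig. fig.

For a Coulomb orbit the virial theorem gives K = −E_n.
E_n = −E_R·Z²/n², so K = E_R·Z²/n² = 13.61 × 5²/7² = 6.944 eV

6.944 eV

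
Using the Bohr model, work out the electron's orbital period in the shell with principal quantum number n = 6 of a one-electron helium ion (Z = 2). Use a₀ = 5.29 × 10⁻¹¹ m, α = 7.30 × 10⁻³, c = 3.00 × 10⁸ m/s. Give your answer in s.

r = n²a₀/Z = 6²·5.29 × 10⁻¹¹/2 = 9.52 × 10⁻¹⁰ m
v = Zαc/n = 2·0.00730·3.00 × 10⁸/6 = 7.30 × 10⁵ m/s
T = 2πr/v = 8.20 × 10⁻¹⁵ s

8.20 × 10⁻¹⁵ s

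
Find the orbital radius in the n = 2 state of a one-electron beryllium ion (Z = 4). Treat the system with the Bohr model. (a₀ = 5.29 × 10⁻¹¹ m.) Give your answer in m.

5.29 × 10⁻¹¹ m

r_n = n²a₀/Z = 2² × 5.29 × 10⁻¹¹ / 4
    = 4 × 5.29 × 10⁻¹¹ / 4 = 5.29 × 10⁻¹¹ m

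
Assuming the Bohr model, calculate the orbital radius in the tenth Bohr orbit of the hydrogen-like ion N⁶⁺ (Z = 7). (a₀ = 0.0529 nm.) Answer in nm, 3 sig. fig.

0.756 nm

r_n = n²a₀/Z = 10² × 0.0529 / 7
    = 100 × 0.0529 / 7 = 0.756 nm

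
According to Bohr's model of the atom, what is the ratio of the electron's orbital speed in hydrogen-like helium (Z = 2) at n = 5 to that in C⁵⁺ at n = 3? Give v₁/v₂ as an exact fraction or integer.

1/5

v ∝ Z^1 · n^-1
v₁/v₂ = (2/6)^1 · (5/3)^-1 = 1/5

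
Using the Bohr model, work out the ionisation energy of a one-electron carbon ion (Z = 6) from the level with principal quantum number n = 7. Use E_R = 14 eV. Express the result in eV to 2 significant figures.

10 eV

E_n = −E_R·Z²/n² = −14 × 6²/7² eV = -10 eV
Ionisation energy = −E_n = 10 eV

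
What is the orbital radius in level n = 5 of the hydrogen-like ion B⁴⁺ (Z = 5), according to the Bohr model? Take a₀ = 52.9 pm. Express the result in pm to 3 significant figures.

264 pm

r_n = n²a₀/Z = 5² × 52.9 / 5
    = 25 × 52.9 / 5 = 264 pm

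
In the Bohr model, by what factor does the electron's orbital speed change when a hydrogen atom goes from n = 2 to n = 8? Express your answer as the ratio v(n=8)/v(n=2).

1/4

v ∝ Z^1 · n^-1; with Z fixed, v ∝ n^-1.
v(n=8)/v(n=2) = (8/2)^-1 = 1/4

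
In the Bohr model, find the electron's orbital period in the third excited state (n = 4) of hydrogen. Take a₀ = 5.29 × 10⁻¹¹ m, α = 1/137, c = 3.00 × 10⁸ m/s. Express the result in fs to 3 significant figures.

r = n²a₀/Z = 4²·5.29 × 10⁻¹¹/1 = 8.46 × 10⁻¹⁰ m
v = Zαc/n = 1·0.00730·3.00 × 10⁸/4 = 5.47 × 10⁵ m/s
T = 2πr/v = 9.71 × 10⁻¹⁵ s = 9.71 fs

9.71 fs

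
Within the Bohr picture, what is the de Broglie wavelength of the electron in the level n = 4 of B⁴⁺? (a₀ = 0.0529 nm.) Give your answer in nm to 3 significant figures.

The Bohr quantisation condition is nλ = 2πr_n.
r_n = n²a₀/Z = 0.169 nm
λ = 2πr_n/n = 2π·0.169/4 = 0.266 nm

0.266 nm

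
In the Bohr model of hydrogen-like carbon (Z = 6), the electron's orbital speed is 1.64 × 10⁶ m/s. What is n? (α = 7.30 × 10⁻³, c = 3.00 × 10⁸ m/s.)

8

v_n = Zαc/n ⇒ n = Zαc/v = 6 × 0.00730 × 3.00 × 10⁸ / 1.64 × 10⁶ ≈ 8.01
n = 8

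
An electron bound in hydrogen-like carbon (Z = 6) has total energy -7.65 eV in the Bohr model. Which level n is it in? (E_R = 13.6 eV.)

8

E_n = −E_R Z²/n² ⇒ n² = E_R Z²/(−E_n) = 13.6 × 6² / 7.65 ≈ 64.00
n = 8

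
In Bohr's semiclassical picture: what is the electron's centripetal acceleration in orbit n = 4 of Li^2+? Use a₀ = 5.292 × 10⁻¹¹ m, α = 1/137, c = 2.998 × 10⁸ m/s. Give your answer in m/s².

9.544 × 10²¹ m/s²

r = n²a₀/Z = 2.822 × 10⁻¹⁰ m, v = Zαc/n = 1.641 × 10⁶ m/s
a = v²/r = (1.641 × 10⁶)² / 2.822 × 10⁻¹⁰ = 9.544 × 10²¹ m/s²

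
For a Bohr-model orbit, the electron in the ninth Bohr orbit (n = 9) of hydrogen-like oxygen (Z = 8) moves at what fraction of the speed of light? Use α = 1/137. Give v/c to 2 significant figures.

0.0065

v_n = Zαc/n, so v/c = Zα/n = 8 × 0.0073 / 9 = 0.0065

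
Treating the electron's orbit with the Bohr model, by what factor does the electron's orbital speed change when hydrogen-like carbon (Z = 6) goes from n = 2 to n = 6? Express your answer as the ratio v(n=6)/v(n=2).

v ∝ Z^1 · n^-1; with Z fixed, v ∝ n^-1.
v(n=6)/v(n=2) = (6/2)^-1 = 1/3

1/3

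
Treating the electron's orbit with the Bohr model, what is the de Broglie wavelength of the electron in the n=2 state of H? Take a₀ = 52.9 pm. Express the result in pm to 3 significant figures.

The Bohr quantisation condition is nλ = 2πr_n.
r_n = n²a₀/Z = 212 pm
λ = 2πr_n/n = 2π·212/2 = 665 pm

665 pm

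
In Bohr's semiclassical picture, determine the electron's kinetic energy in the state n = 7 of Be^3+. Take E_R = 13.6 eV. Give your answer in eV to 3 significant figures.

4.44 eV

For a Coulomb orbit the virial theorem gives K = −E_n.
E_n = −E_R·Z²/n², so K = E_R·Z²/n² = 13.6 × 4²/7² = 4.44 eV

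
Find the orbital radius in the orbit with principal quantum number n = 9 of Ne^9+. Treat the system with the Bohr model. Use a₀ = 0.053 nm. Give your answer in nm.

r_n = n²a₀/Z = 9² × 0.053 / 10
    = 81 × 0.053 / 10 = 0.43 nm

0.43 nm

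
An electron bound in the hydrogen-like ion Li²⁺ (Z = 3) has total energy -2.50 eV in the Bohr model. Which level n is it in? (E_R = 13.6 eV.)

E_n = −E_R Z²/n² ⇒ n² = E_R Z²/(−E_n) = 13.6 × 3² / 2.50 ≈ 48.96
n = 7

7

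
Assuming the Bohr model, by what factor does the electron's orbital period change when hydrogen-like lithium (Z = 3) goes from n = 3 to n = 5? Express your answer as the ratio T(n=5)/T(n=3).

125/27

T ∝ Z^-2 · n^3; with Z fixed, T ∝ n^3.
T(n=5)/T(n=3) = (5/3)^3 = 125/27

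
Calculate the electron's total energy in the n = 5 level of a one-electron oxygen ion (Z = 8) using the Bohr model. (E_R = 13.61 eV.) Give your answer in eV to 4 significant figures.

-34.84 eV

E_n = −E_R·Z²/n² = −13.61 × 8²/5² = -34.84 eV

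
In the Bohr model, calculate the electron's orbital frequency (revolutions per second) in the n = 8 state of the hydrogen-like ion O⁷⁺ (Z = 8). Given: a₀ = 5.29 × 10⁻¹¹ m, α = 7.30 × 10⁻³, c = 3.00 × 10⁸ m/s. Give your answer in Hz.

r = n²a₀/Z = 4.23 × 10⁻¹⁰ m, v = Zαc/n = 2.19 × 10⁶ m/s
f = v/(2πr) = 8.24 × 10¹⁴ Hz

8.24 × 10¹⁴ Hz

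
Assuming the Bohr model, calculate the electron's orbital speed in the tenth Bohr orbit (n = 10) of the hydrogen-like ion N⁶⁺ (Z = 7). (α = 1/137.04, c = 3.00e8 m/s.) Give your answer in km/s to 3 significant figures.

v_n = Zαc/n = 7 × 0.00730 × 3.00e8 / 10
    = 1530 km/s

1530 km/s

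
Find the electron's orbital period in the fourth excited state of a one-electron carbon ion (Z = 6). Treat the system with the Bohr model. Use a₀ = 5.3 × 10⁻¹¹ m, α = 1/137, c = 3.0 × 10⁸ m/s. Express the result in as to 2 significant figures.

530 as

r = n²a₀/Z = 5²·5.3 × 10⁻¹¹/6 = 2.2 × 10⁻¹⁰ m
v = Zαc/n = 6·0.0073·3.0 × 10⁸/5 = 2.6 × 10⁶ m/s
T = 2πr/v = 5.3 × 10⁻¹⁶ s = 530 as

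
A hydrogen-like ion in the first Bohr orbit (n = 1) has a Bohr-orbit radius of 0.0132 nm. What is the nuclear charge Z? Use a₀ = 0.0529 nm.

4

r_n = n²a₀/Z ⇒ Z = n²a₀/r = 1² × 0.0529 / 0.0132 ≈ 4.01
Z = 4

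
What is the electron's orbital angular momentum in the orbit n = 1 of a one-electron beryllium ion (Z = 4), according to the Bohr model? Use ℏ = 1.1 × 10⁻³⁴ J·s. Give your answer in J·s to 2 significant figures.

1.1 × 10⁻³⁴ J·s

L_n = nℏ = 1 × 1.1 × 10⁻³⁴ = 1.1 × 10⁻³⁴ J·s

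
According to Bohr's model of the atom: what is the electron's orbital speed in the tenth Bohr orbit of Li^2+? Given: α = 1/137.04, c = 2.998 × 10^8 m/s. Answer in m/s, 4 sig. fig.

v_n = Zαc/n = 3 × 0.007297 × 2.998 × 10^8 / 10
    = 6.563 × 10^5 m/s

6.563 × 10^5 m/s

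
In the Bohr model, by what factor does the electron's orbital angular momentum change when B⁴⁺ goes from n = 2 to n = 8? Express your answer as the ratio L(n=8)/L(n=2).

L = nℏ depends only on n, so L ∝ n.
L(n=8)/L(n=2) = (8/2)^1 = 4

4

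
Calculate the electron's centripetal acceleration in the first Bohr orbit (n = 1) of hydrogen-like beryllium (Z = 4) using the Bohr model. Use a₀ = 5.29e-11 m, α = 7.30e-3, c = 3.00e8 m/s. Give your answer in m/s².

5.80e24 m/s²

r = n²a₀/Z = 1.32e-11 m, v = Zαc/n = 8.76e6 m/s
a = v²/r = (8.76e6)² / 1.32e-11 = 5.80e24 m/s²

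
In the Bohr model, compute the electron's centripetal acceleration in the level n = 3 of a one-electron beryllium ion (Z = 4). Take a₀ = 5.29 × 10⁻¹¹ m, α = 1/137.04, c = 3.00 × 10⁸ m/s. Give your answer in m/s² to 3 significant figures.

r = n²a₀/Z = 1.19 × 10⁻¹⁰ m, v = Zαc/n = 2.92 × 10⁶ m/s
a = v²/r = (2.92 × 10⁶)² / 1.19 × 10⁻¹⁰ = 7.16 × 10²² m/s²

7.16 × 10²² m/s²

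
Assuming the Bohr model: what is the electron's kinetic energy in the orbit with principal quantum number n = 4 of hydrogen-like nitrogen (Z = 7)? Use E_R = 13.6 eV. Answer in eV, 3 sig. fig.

41.6 eV

For a Coulomb orbit the virial theorem gives K = −E_n.
E_n = −E_R·Z²/n², so K = E_R·Z²/n² = 13.6 × 7²/4² = 41.6 eV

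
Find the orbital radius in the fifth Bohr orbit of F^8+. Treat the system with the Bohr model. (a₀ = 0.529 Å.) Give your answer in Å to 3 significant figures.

r_n = n²a₀/Z = 5² × 0.529 / 9
    = 25 × 0.529 / 9 = 1.47 Å

1.47 Å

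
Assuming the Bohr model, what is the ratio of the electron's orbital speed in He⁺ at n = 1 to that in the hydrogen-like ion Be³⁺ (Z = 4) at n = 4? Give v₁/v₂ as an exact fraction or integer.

2

v ∝ Z^1 · n^-1
v₁/v₂ = (2/4)^1 · (1/4)^-1 = 2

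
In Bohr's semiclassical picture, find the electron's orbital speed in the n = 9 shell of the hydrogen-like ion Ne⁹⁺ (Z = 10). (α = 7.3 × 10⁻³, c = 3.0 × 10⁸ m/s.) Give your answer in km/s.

2400 km/s

v_n = Zαc/n = 10 × 0.0073 × 3.0 × 10⁸ / 9
    = 2400 km/s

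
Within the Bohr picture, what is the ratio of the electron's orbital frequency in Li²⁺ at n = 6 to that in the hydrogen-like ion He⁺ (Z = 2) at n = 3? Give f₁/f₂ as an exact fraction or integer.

f ∝ Z^2 · n^-3
f₁/f₂ = (3/2)^2 · (6/3)^-3 = 9/32

9/32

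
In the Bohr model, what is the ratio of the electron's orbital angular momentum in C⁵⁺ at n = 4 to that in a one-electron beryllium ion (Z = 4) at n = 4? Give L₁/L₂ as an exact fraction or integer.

1

L = nℏ is independent of Z.
L₁/L₂ = n₁/n₂ = 4/4 = 1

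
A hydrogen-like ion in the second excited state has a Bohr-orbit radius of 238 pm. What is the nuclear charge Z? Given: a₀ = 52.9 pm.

r_n = n²a₀/Z ⇒ Z = n²a₀/r = 3² × 52.9 / 238 ≈ 2.00
Z = 2

2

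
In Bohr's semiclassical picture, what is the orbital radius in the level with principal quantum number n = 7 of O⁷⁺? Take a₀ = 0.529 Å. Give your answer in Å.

3.24 Å

r_n = n²a₀/Z = 7² × 0.529 / 8
    = 49 × 0.529 / 8 = 3.24 Å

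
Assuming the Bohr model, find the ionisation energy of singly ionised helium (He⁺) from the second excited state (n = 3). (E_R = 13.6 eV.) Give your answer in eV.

6.04 eV

E_n = −E_R·Z²/n² = −13.6 × 2²/3² eV = -6.04 eV
Ionisation energy = −E_n = 6.04 eV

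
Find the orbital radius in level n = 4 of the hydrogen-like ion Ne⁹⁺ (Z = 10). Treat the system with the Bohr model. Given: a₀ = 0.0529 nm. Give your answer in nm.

0.0846 nm

r_n = n²a₀/Z = 4² × 0.0529 / 10
    = 16 × 0.0529 / 10 = 0.0846 nm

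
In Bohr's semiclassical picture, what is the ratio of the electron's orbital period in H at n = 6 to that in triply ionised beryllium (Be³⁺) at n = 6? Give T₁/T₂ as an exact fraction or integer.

16

T ∝ Z^-2 · n^3
T₁/T₂ = (1/4)^-2 · (6/6)^3 = 16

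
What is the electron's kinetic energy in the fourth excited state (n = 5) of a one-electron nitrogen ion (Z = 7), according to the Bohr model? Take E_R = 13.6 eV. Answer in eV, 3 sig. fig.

For a Coulomb orbit the virial theorem gives K = −E_n.
E_n = −E_R·Z²/n², so K = E_R·Z²/n² = 13.6 × 7²/5² = 26.7 eV

26.7 eV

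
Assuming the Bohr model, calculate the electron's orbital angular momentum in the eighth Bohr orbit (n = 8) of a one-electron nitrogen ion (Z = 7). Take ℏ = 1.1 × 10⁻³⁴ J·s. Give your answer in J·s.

L_n = nℏ = 8 × 1.1 × 10⁻³⁴ = 8.8 × 10⁻³⁴ J·s

8.8 × 10⁻³⁴ J·s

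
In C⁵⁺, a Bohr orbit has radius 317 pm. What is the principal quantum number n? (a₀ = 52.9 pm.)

r_n = n²a₀/Z ⇒ n² = rZ/a₀ = 317 × 6 / 52.9 ≈ 35.95
n = 6

6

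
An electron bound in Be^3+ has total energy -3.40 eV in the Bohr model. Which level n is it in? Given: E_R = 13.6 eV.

E_n = −E_R Z²/n² ⇒ n² = E_R Z²/(−E_n) = 13.6 × 4² / 3.40 ≈ 64.00
n = 8

8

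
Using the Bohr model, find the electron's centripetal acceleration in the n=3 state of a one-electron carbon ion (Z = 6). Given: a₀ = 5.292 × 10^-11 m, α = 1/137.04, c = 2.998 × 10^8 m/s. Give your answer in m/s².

2.412 × 10^23 m/s²

r = n²a₀/Z = 7.938 × 10^-11 m, v = Zαc/n = 4.375 × 10^6 m/s
a = v²/r = (4.375 × 10^6)² / 7.938 × 10^-11 = 2.412 × 10^23 m/s²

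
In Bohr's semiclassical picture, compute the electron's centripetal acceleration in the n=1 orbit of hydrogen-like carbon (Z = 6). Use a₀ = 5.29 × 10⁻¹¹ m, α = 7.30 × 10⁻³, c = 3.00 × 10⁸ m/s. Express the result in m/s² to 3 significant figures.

r = n²a₀/Z = 8.82 × 10⁻¹² m, v = Zαc/n = 1.31 × 10⁷ m/s
a = v²/r = (1.31 × 10⁷)² / 8.82 × 10⁻¹² = 1.96 × 10²⁵ m/s²

1.96 × 10²⁵ m/s²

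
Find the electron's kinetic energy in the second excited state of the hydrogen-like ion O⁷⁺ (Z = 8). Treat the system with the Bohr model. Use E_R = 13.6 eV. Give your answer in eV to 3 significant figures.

96.7 eV

For a Coulomb orbit the virial theorem gives K = −E_n.
E_n = −E_R·Z²/n², so K = E_R·Z²/n² = 13.6 × 8²/3² = 96.7 eV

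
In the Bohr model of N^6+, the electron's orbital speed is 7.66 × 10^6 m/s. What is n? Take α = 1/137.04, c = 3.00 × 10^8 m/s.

2

v_n = Zαc/n ⇒ n = Zαc/v = 7 × 0.00730 × 3.00 × 10^8 / 7.66 × 10^6 ≈ 2.00
n = 2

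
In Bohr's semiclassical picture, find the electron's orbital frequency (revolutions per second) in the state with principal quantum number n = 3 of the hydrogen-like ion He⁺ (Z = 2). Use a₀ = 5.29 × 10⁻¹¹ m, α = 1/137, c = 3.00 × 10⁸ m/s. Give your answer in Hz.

9.76 × 10¹⁴ Hz

r = n²a₀/Z = 2.38 × 10⁻¹⁰ m, v = Zαc/n = 1.46 × 10⁶ m/s
f = v/(2πr) = 9.76 × 10¹⁴ Hz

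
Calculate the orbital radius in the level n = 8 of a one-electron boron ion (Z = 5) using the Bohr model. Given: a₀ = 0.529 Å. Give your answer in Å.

6.77 Å

r_n = n²a₀/Z = 8² × 0.529 / 5
    = 64 × 0.529 / 5 = 6.77 Å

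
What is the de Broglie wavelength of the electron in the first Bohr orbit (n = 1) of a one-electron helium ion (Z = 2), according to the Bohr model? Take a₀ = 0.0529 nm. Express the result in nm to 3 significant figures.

The Bohr quantisation condition is nλ = 2πr_n.
r_n = n²a₀/Z = 0.0265 nm
λ = 2πr_n/n = 2π·0.0265/1 = 0.166 nm

0.166 nm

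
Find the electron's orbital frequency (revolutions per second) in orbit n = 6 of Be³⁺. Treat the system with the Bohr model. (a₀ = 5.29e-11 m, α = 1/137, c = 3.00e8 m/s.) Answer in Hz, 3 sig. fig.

r = n²a₀/Z = 4.76e-10 m, v = Zαc/n = 1.46e6 m/s
f = v/(2πr) = 4.88e14 Hz

4.88e14 Hz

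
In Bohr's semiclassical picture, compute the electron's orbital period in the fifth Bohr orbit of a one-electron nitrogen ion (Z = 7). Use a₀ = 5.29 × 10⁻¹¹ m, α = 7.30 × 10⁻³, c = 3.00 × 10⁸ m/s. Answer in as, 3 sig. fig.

387 as

r = n²a₀/Z = 5²·5.29 × 10⁻¹¹/7 = 1.89 × 10⁻¹⁰ m
v = Zαc/n = 7·0.00730·3.00 × 10⁸/5 = 3.07 × 10⁶ m/s
T = 2πr/v = 3.87 × 10⁻¹⁶ s = 387 as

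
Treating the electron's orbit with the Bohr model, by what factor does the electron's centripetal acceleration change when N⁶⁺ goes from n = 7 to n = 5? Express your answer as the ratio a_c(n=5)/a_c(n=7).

2401/625

a_c ∝ Z^3 · n^-4; with Z fixed, a_c ∝ n^-4.
a_c(n=5)/a_c(n=7) = (5/7)^-4 = 2401/625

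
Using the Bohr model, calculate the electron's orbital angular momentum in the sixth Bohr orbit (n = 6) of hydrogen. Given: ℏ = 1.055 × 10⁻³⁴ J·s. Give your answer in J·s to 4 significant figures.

6.330 × 10⁻³⁴ J·s

L_n = nℏ = 6 × 1.055 × 10⁻³⁴ = 6.330 × 10⁻³⁴ J·s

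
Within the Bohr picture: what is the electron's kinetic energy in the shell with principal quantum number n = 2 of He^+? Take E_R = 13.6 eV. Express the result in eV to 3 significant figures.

13.6 eV

For a Coulomb orbit the virial theorem gives K = −E_n.
E_n = −E_R·Z²/n², so K = E_R·Z²/n² = 13.6 × 2²/2² = 13.6 eV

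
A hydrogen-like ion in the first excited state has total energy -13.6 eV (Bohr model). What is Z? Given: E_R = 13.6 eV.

E_n = −E_R Z²/n² ⇒ Z² = −E_n n²/E_R = 13.6 × 2² / 13.6 ≈ 4.00
Z = 2

2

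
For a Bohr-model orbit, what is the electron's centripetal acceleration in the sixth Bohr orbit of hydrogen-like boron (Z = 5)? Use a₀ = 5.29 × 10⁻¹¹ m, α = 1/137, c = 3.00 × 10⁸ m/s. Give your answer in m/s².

8.74 × 10²¹ m/s²

r = n²a₀/Z = 3.81 × 10⁻¹⁰ m, v = Zαc/n = 1.82 × 10⁶ m/s
a = v²/r = (1.82 × 10⁶)² / 3.81 × 10⁻¹⁰ = 8.74 × 10²¹ m/s²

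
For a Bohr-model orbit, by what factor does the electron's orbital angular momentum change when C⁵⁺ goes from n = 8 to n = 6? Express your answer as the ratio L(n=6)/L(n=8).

3/4

L = nℏ depends only on n, so L ∝ n.
L(n=6)/L(n=8) = (6/8)^1 = 3/4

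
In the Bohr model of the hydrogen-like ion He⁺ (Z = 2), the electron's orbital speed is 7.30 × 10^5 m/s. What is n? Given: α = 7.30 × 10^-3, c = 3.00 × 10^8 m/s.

v_n = Zαc/n ⇒ n = Zαc/v = 2 × 0.00730 × 3.00 × 10^8 / 7.30 × 10^5 ≈ 6.00
n = 6

6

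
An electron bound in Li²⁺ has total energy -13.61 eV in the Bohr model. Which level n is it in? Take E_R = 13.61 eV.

E_n = −E_R Z²/n² ⇒ n² = E_R Z²/(−E_n) = 13.61 × 3² / 13.61 ≈ 9.00
n = 3

3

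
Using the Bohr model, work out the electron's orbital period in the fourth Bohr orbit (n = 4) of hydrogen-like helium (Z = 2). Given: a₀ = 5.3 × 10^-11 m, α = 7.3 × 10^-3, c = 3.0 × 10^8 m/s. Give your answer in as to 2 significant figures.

2400 as

r = n²a₀/Z = 4²·5.3 × 10^-11/2 = 4.2 × 10^-10 m
v = Zαc/n = 2·0.0073·3.0 × 10^8/4 = 1.1 × 10^6 m/s
T = 2πr/v = 2.4 × 10^-15 s = 2400 as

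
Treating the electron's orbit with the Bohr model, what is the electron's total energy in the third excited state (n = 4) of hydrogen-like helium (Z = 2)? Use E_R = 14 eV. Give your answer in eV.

-3.5 eV

E_n = −E_R·Z²/n² = −14 × 2²/4² = -3.5 eV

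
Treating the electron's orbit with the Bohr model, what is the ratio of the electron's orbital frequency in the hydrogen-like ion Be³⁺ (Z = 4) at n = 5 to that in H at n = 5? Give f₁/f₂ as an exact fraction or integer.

f ∝ Z^2 · n^-3
f₁/f₂ = (4/1)^2 · (5/5)^-3 = 16

16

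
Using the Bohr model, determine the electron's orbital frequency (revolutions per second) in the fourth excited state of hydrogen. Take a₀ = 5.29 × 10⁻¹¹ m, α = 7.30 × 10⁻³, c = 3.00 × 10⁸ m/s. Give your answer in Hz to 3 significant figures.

5.27 × 10¹³ Hz

r = n²a₀/Z = 1.32 × 10⁻⁹ m, v = Zαc/n = 4.38 × 10⁵ m/s
f = v/(2πr) = 5.27 × 10¹³ Hz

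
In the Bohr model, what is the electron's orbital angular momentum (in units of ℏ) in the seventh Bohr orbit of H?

L_n = nℏ, so L/ℏ = n = 7.

7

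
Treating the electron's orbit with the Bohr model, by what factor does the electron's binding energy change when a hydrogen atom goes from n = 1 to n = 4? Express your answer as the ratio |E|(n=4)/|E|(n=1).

|E| ∝ Z^2 · n^-2; with Z fixed, |E| ∝ n^-2.
|E|(n=4)/|E|(n=1) = (4/1)^-2 = 1/16

1/16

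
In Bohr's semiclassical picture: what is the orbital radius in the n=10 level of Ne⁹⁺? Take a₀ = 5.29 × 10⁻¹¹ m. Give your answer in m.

r_n = n²a₀/Z = 10² × 5.29 × 10⁻¹¹ / 10
    = 100 × 5.29 × 10⁻¹¹ / 10 = 5.29 × 10⁻¹⁰ m

5.29 × 10⁻¹⁰ m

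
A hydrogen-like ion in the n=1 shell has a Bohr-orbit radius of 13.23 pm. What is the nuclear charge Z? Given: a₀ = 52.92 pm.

r_n = n²a₀/Z ⇒ Z = n²a₀/r = 1² × 52.92 / 13.23 ≈ 4.00
Z = 4

4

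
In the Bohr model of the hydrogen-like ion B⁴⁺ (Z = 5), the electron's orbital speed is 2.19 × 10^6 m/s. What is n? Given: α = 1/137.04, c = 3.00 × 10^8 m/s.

v_n = Zαc/n ⇒ n = Zαc/v = 5 × 0.00730 × 3.00 × 10^8 / 2.19 × 10^6 ≈ 5.00
n = 5

5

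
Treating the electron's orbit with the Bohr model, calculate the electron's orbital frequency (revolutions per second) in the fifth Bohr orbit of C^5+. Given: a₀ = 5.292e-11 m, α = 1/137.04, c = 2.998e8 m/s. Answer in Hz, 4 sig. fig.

r = n²a₀/Z = 2.205e-10 m, v = Zαc/n = 2.625e6 m/s
f = v/(2πr) = 1.895e15 Hz

1.895e15 Hz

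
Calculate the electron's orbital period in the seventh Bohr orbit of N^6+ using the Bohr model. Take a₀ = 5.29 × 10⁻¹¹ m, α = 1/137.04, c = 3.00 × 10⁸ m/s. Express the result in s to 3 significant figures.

1.06 × 10⁻¹⁵ s

r = n²a₀/Z = 7²·5.29 × 10⁻¹¹/7 = 3.70 × 10⁻¹⁰ m
v = Zαc/n = 7·0.00730·3.00 × 10⁸/7 = 2.19 × 10⁶ m/s
T = 2πr/v = 1.06 × 10⁻¹⁵ s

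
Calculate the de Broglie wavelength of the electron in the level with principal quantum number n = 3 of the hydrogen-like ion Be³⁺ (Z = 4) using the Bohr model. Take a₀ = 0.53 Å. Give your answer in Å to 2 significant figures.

2.5 Å

The Bohr quantisation condition is nλ = 2πr_n.
r_n = n²a₀/Z = 1.2 Å
λ = 2πr_n/n = 2π·1.2/3 = 2.5 Å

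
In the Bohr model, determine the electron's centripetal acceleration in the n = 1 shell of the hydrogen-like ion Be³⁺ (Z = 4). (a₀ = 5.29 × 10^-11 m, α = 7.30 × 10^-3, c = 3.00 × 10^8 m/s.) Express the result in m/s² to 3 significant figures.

5.80 × 10^24 m/s²

r = n²a₀/Z = 1.32 × 10^-11 m, v = Zαc/n = 8.76 × 10^6 m/s
a = v²/r = (8.76 × 10^6)² / 1.32 × 10^-11 = 5.80 × 10^24 m/s²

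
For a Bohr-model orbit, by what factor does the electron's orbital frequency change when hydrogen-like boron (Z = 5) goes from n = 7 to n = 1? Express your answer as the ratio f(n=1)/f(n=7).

343

f ∝ Z^2 · n^-3; with Z fixed, f ∝ n^-3.
f(n=1)/f(n=7) = (1/7)^-3 = 343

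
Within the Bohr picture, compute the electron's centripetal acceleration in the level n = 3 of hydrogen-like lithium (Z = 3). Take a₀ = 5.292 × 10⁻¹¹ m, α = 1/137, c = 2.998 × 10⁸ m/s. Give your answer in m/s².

3.016 × 10²² m/s²

r = n²a₀/Z = 1.588 × 10⁻¹⁰ m, v = Zαc/n = 2.188 × 10⁶ m/s
a = v²/r = (2.188 × 10⁶)² / 1.588 × 10⁻¹⁰ = 3.016 × 10²² m/s²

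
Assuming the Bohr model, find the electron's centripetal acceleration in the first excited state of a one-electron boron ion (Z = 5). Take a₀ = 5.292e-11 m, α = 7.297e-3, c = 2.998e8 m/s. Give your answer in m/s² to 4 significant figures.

r = n²a₀/Z = 4.234e-11 m, v = Zαc/n = 5.469e6 m/s
a = v²/r = (5.469e6)² / 4.234e-11 = 7.065e23 m/s²

7.065e23 m/s²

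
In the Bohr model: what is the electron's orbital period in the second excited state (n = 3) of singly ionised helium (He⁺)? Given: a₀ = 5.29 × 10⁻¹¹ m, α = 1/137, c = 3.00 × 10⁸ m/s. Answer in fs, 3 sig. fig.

1.02 fs

r = n²a₀/Z = 3²·5.29 × 10⁻¹¹/2 = 2.38 × 10⁻¹⁰ m
v = Zαc/n = 2·0.00730·3.00 × 10⁸/3 = 1.46 × 10⁶ m/s
T = 2πr/v = 1.02 × 10⁻¹⁵ s = 1.02 fs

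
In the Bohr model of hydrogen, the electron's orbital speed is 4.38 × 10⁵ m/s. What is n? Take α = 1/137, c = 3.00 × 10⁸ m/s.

5

v_n = Zαc/n ⇒ n = Zαc/v = 1 × 0.00730 × 3.00 × 10⁸ / 4.38 × 10⁵ ≈ 5.00
n = 5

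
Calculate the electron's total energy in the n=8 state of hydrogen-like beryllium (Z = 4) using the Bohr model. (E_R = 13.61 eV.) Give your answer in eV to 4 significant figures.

E_n = −E_R·Z²/n² = −13.61 × 4²/8² = -3.402 eV

-3.402 eV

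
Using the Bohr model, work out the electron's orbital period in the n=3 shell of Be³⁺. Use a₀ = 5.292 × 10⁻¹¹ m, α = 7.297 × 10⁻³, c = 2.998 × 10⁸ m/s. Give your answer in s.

2.565 × 10⁻¹⁶ s

r = n²a₀/Z = 3²·5.292 × 10⁻¹¹/4 = 1.191 × 10⁻¹⁰ m
v = Zαc/n = 4·0.007297·2.998 × 10⁸/3 = 2.917 × 10⁶ m/s
T = 2πr/v = 2.565 × 10⁻¹⁶ s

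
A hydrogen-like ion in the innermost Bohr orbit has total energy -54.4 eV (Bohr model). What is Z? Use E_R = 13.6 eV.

2

E_n = −E_R Z²/n² ⇒ Z² = −E_n n²/E_R = 54.4 × 1² / 13.6 ≈ 4.00
Z = 2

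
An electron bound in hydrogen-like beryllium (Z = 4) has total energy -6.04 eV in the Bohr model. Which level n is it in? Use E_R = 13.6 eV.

E_n = −E_R Z²/n² ⇒ n² = E_R Z²/(−E_n) = 13.6 × 4² / 6.04 ≈ 36.03
n = 6

6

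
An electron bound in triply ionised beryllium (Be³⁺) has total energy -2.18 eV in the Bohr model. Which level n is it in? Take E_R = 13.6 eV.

E_n = −E_R Z²/n² ⇒ n² = E_R Z²/(−E_n) = 13.6 × 4² / 2.18 ≈ 99.82
n = 10

10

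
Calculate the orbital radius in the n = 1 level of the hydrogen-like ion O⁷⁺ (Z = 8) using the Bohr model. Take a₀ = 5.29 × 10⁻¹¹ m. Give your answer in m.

r_n = n²a₀/Z = 1² × 5.29 × 10⁻¹¹ / 8
    = 1 × 5.29 × 10⁻¹¹ / 8 = 6.61 × 10⁻¹² m

6.61 × 10⁻¹² m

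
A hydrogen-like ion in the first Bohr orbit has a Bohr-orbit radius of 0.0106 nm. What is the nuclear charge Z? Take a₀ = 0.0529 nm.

r_n = n²a₀/Z ⇒ Z = n²a₀/r = 1² × 0.0529 / 0.0106 ≈ 4.99
Z = 5

5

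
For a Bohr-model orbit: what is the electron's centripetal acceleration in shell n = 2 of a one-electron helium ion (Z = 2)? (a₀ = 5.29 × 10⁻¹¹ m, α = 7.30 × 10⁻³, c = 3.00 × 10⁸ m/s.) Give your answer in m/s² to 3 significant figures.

4.53 × 10²² m/s²

r = n²a₀/Z = 1.06 × 10⁻¹⁰ m, v = Zαc/n = 2.19 × 10⁶ m/s
a = v²/r = (2.19 × 10⁶)² / 1.06 × 10⁻¹⁰ = 4.53 × 10²² m/s²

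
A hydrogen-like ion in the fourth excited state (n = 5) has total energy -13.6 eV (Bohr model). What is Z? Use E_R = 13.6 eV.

E_n = −E_R Z²/n² ⇒ Z² = −E_n n²/E_R = 13.6 × 5² / 13.6 ≈ 25.00
Z = 5

5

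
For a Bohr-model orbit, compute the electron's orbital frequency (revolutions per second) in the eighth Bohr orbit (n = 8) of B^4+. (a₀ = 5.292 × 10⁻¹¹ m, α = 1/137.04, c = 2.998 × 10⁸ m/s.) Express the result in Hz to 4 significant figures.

3.213 × 10¹⁴ Hz

r = n²a₀/Z = 6.774 × 10⁻¹⁰ m, v = Zαc/n = 1.367 × 10⁶ m/s
f = v/(2πr) = 3.213 × 10¹⁴ Hz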